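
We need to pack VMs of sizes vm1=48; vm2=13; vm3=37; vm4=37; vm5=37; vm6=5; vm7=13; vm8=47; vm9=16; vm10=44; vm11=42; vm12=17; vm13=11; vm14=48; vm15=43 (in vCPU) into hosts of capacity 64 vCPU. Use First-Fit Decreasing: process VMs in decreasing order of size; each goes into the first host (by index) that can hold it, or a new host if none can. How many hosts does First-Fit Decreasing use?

9 hosts

Sorted descending: 48, 48, 47, 44, 43, 42, 37, 37, 37, 17, 16, 13, 13, 11, 5.
Put 48 vCPU in host 1; 16 vCPU remain.
Put 48 vCPU in host 2; 16 vCPU remain.
Put 47 vCPU in host 3; 17 vCPU remain.
Put 44 vCPU in host 4; 20 vCPU remain.
Put 43 vCPU in host 5; 21 vCPU remain.
Put 42 vCPU in host 6; 22 vCPU remain.
Put 37 vCPU in host 7; 27 vCPU remain.
Put 37 vCPU in host 8; 27 vCPU remain.
Put 37 vCPU in host 9; 27 vCPU remain.
Put 17 vCPU in host 3; 0 vCPU remain.
Put 16 vCPU in host 1; 0 vCPU remain.
Put 13 vCPU in host 2; 3 vCPU remain.
Put 13 vCPU in host 4; 7 vCPU remain.
Put 11 vCPU in host 5; 10 vCPU remain.
Put 5 vCPU in host 4; 2 vCPU remain.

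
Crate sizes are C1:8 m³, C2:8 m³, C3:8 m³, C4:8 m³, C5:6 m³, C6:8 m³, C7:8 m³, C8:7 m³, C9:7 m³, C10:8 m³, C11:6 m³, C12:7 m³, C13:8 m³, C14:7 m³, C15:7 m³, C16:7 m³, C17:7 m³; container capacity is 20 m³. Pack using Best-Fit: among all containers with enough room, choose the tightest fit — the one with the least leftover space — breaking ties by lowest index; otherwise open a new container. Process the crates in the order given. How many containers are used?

8

C1 (8 m³) → container 1 (remaining 12 m³)
C2 (8 m³) → container 1 (remaining 4 m³)
C3 (8 m³) → container 2 (remaining 12 m³)
C4 (8 m³) → container 2 (remaining 4 m³)
C5 (6 m³) → container 3 (remaining 14 m³)
C6 (8 m³) → container 3 (remaining 6 m³)
C7 (8 m³) → container 4 (remaining 12 m³)
C8 (7 m³) → container 4 (remaining 5 m³)
C9 (7 m³) → container 5 (remaining 13 m³)
C10 (8 m³) → container 5 (remaining 5 m³)
C11 (6 m³) → container 3 (remaining 0 m³)
C12 (7 m³) → container 6 (remaining 13 m³)
C13 (8 m³) → container 6 (remaining 5 m³)
C14 (7 m³) → container 7 (remaining 13 m³)
C15 (7 m³) → container 7 (remaining 6 m³)
C16 (7 m³) → container 8 (remaining 13 m³)
C17 (7 m³) → container 8 (remaining 6 m³)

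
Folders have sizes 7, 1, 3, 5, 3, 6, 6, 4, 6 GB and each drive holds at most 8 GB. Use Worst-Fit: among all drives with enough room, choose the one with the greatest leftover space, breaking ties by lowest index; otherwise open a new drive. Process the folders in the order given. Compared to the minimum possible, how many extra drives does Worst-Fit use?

Worst-Fit: [7,1] [3,5] [3,4] [6] [6] [6] → 6 drives.
Total size 41 GB; any packing needs at least ⌈41/8⌉ = 6 drives.
So 6 is already optimal.

0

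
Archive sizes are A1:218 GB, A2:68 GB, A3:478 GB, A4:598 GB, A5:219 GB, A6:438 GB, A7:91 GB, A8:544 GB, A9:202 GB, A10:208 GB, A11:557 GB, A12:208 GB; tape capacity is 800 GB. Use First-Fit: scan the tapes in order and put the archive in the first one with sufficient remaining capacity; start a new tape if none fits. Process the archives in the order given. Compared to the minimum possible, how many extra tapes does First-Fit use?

First-Fit: [218,68,478] [598,91] [219,438] [544,202] [208,557] [208] → 6 tapes.
Total size 3829 GB; any packing needs at least ⌈3829/800⌉ = 5 tapes.
An optimal packing achieves that bound: [598,202] [557,219] [544,218] [478,208,91] [438,208,68] → 5 tapes.
Excess: 6 − 5 = 1.

1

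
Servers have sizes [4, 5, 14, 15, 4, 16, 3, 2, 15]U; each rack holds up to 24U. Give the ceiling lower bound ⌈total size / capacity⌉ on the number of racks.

Total size = 4 + 5 + 14 + 15 + 4 + 16 + 3 + 2 + 15 = 78U.
⌈78 / 24⌉ = 4.

4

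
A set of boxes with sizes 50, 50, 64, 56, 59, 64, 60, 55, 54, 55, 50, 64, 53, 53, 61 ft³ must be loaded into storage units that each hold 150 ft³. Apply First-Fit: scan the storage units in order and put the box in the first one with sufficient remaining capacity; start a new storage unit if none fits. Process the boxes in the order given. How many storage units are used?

7 storage units

50 ft³ → storage unit 1 (remaining 100 ft³)
50 ft³ → storage unit 1 (remaining 50 ft³)
64 ft³ → storage unit 2 (remaining 86 ft³)
56 ft³ → storage unit 2 (remaining 30 ft³)
59 ft³ → storage unit 3 (remaining 91 ft³)
64 ft³ → storage unit 3 (remaining 27 ft³)
60 ft³ → storage unit 4 (remaining 90 ft³)
55 ft³ → storage unit 4 (remaining 35 ft³)
54 ft³ → storage unit 5 (remaining 96 ft³)
55 ft³ → storage unit 5 (remaining 41 ft³)
50 ft³ → storage unit 1 (remaining 0 ft³)
64 ft³ → storage unit 6 (remaining 86 ft³)
53 ft³ → storage unit 6 (remaining 33 ft³)
53 ft³ → storage unit 7 (remaining 97 ft³)
61 ft³ → storage unit 7 (remaining 36 ft³)
Final storage units: [50,50,50] [64,56] [59,64] [60,55] [54,55] [64,53] [53,61].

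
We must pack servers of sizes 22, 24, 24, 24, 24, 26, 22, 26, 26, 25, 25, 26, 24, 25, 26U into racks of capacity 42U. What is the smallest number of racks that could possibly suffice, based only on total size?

Total size = 22 + 24 + 24 + 24 + 24 + 26 + 22 + 26 + 26 + 25 + 25 + 26 + 24 + 25 + 26 = 369U.
⌈369 / 42⌉ = 9.

9 racks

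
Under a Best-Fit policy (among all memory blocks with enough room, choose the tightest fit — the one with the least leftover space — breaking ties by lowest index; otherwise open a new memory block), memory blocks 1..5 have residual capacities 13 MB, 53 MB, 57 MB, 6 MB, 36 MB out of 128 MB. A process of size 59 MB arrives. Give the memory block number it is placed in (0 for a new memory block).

0

No memory block has ≥ 59 MB free, so a new memory block is opened.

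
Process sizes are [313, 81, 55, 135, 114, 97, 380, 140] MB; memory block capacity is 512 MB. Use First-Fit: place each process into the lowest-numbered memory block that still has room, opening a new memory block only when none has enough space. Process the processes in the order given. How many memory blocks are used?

3 memory blocks

Put 313 MB in memory block 1; 199 MB remain.
Put 81 MB in memory block 1; 118 MB remain.
Put 55 MB in memory block 1; 63 MB remain.
Put 135 MB in memory block 2; 377 MB remain.
Put 114 MB in memory block 2; 263 MB remain.
Put 97 MB in memory block 2; 166 MB remain.
Put 380 MB in memory block 3; 132 MB remain.
Put 140 MB in memory block 2; 26 MB remain.
Final memory blocks: [313,81,55] [135,114,97,140] [380].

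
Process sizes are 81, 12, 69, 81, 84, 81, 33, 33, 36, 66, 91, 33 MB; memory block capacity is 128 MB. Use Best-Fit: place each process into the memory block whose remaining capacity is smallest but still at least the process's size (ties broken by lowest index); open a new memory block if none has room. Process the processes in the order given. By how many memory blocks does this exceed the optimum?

Best-Fit: [81,12,33] [69] [81,36] [84,33] [81] [66] [91,33] → 7 memory blocks.
7 processes exceed 64 MB (half the capacity), and no two of those can share a memory block, so at least 7 memory blocks are needed.
So 7 is already optimal.

0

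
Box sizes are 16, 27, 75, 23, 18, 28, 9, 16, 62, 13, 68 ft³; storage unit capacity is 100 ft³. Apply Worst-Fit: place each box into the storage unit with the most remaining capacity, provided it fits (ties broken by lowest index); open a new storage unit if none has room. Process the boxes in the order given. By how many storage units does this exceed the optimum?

Worst-Fit: [16,27,23,18] [75] [28,9,16,13] [62] [68] → 5 storage units.
Total size 355 ft³; any packing needs at least ⌈355/100⌉ = 4 storage units.
An optimal packing achieves that bound: [75,23] [68,28] [62,27,9] [18,16,16,13] → 4 storage units.
Excess: 5 − 4 = 1.

1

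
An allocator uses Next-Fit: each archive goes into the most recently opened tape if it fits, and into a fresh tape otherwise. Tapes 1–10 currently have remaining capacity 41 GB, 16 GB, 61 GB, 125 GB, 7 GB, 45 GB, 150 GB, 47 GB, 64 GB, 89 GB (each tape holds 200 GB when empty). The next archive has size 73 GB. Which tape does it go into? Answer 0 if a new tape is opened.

Next-Fit only looks at tape 10, which has 89 GB free.
73 GB fits there.

10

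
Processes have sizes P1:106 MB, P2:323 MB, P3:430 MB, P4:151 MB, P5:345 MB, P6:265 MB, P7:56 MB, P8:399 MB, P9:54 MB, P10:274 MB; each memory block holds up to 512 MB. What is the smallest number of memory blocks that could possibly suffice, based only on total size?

5

Total size = 106 + 323 + 430 + 151 + 345 + 265 + 56 + 399 + 54 + 274 = 2403 MB.
⌈2403 / 512⌉ = 5.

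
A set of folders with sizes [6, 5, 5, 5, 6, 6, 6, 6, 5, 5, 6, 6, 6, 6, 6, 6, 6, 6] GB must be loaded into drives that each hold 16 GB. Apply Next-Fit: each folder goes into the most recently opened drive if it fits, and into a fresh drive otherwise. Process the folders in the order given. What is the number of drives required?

6 GB → drive 1 (remaining 10 GB)
5 GB → drive 1 (remaining 5 GB)
5 GB → drive 1 (remaining 0 GB)
5 GB → drive 2 (remaining 11 GB)
6 GB → drive 2 (remaining 5 GB)
6 GB → drive 3 (remaining 10 GB)
6 GB → drive 3 (remaining 4 GB)
6 GB → drive 4 (remaining 10 GB)
5 GB → drive 4 (remaining 5 GB)
5 GB → drive 4 (remaining 0 GB)
6 GB → drive 5 (remaining 10 GB)
6 GB → drive 5 (remaining 4 GB)
6 GB → drive 6 (remaining 10 GB)
6 GB → drive 6 (remaining 4 GB)
6 GB → drive 7 (remaining 10 GB)
6 GB → drive 7 (remaining 4 GB)
6 GB → drive 8 (remaining 10 GB)
6 GB → drive 8 (remaining 4 GB)
Final drives: [6,5,5] [5,6] [6,6] [6,5,5] [6,6] [6,6] [6,6] [6,6].

8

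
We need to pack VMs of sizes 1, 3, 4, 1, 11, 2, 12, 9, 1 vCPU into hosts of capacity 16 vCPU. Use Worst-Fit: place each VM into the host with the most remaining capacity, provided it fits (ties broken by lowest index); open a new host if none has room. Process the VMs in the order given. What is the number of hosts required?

4

Put 1 vCPU in host 1; 15 vCPU remain.
Put 3 vCPU in host 1; 12 vCPU remain.
Put 4 vCPU in host 1; 8 vCPU remain.
Put 1 vCPU in host 1; 7 vCPU remain.
Put 11 vCPU in host 2; 5 vCPU remain.
Put 2 vCPU in host 1; 5 vCPU remain.
Put 12 vCPU in host 3; 4 vCPU remain.
Put 9 vCPU in host 4; 7 vCPU remain.
Put 1 vCPU in host 4; 6 vCPU remain.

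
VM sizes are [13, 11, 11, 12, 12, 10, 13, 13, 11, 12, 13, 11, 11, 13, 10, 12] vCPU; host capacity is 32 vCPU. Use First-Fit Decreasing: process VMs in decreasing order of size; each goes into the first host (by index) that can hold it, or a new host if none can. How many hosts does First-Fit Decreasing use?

7

Sorted descending: 13, 13, 13, 13, 13, 12, 12, 12, 12, 11, 11, 11, 11, 11, 10, 10.
Put 13 vCPU in host 1; 19 vCPU remain.
Put 13 vCPU in host 1; 6 vCPU remain.
Put 13 vCPU in host 2; 19 vCPU remain.
Put 13 vCPU in host 2; 6 vCPU remain.
Put 13 vCPU in host 3; 19 vCPU remain.
Put 12 vCPU in host 3; 7 vCPU remain.
Put 12 vCPU in host 4; 20 vCPU remain.
Put 12 vCPU in host 4; 8 vCPU remain.
Put 12 vCPU in host 5; 20 vCPU remain.
Put 11 vCPU in host 5; 9 vCPU remain.
Put 11 vCPU in host 6; 21 vCPU remain.
Put 11 vCPU in host 6; 10 vCPU remain.
Put 11 vCPU in host 7; 21 vCPU remain.
Put 11 vCPU in host 7; 10 vCPU remain.
Put 10 vCPU in host 6; 0 vCPU remain.
Put 10 vCPU in host 7; 0 vCPU remain.
Final hosts: [13,13] [13,13] [13,12] [12,12] [12,11] [11,11,10] [11,11,10].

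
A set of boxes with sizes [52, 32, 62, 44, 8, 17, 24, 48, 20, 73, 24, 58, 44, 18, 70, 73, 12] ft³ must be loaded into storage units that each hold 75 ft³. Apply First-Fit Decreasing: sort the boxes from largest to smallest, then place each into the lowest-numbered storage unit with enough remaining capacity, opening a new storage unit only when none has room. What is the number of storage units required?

10 storage units

Sorted descending: 73, 73, 70, 62, 58, 52, 48, 44, 44, 32, 24, 24, 20, 18, 17, 12, 8.
73 ft³ → storage unit 1 (remaining 2 ft³)
73 ft³ → storage unit 2 (remaining 2 ft³)
70 ft³ → storage unit 3 (remaining 5 ft³)
62 ft³ → storage unit 4 (remaining 13 ft³)
58 ft³ → storage unit 5 (remaining 17 ft³)
52 ft³ → storage unit 6 (remaining 23 ft³)
48 ft³ → storage unit 7 (remaining 27 ft³)
44 ft³ → storage unit 8 (remaining 31 ft³)
44 ft³ → storage unit 9 (remaining 31 ft³)
32 ft³ → storage unit 10 (remaining 43 ft³)
24 ft³ → storage unit 7 (remaining 3 ft³)
24 ft³ → storage unit 8 (remaining 7 ft³)
20 ft³ → storage unit 6 (remaining 3 ft³)
18 ft³ → storage unit 9 (remaining 13 ft³)
17 ft³ → storage unit 5 (remaining 0 ft³)
12 ft³ → storage unit 4 (remaining 1 ft³)
8 ft³ → storage unit 9 (remaining 5 ft³)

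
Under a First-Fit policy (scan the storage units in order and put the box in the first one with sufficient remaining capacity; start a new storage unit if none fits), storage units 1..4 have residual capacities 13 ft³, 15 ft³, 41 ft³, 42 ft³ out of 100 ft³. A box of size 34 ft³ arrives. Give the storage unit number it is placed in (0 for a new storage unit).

3

Storage units with room: storage unit 3 (41 ft³), storage unit 4 (42 ft³).
The first with room is storage unit 3.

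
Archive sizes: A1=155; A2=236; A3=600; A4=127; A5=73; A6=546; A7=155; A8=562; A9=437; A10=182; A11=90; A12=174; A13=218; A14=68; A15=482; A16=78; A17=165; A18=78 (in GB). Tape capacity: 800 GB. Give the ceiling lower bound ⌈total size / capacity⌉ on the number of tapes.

Total size = 155 + 236 + 600 + 127 + 73 + 546 + 155 + 562 + 437 + 182 + 90 + 174 + 218 + 68 + 482 + 78 + 165 + 78 = 4426 GB.
⌈4426 / 800⌉ = 6.

6 tapes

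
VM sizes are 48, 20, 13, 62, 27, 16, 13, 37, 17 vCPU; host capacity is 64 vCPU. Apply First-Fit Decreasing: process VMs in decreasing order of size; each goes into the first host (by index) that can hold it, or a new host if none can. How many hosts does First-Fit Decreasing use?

Sorted descending: 62, 48, 37, 27, 20, 17, 16, 13, 13.
host 1: place 62 vCPU, 2 vCPU left
host 2: place 48 vCPU, 16 vCPU left
host 3: place 37 vCPU, 27 vCPU left
host 3: place 27 vCPU, 0 vCPU left
host 4: place 20 vCPU, 44 vCPU left
host 4: place 17 vCPU, 27 vCPU left
host 2: place 16 vCPU, 0 vCPU left
host 4: place 13 vCPU, 14 vCPU left
host 4: place 13 vCPU, 1 vCPU left
Final hosts: [62] [48,16] [37,27] [20,17,13,13].

4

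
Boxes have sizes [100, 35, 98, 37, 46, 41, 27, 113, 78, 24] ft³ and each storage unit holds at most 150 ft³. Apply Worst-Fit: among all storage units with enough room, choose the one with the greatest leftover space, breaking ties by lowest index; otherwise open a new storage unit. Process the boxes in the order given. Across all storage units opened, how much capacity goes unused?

151

100 ft³ → storage unit 1 (remaining 50 ft³)
35 ft³ → storage unit 1 (remaining 15 ft³)
98 ft³ → storage unit 2 (remaining 52 ft³)
37 ft³ → storage unit 2 (remaining 15 ft³)
46 ft³ → storage unit 3 (remaining 104 ft³)
41 ft³ → storage unit 3 (remaining 63 ft³)
27 ft³ → storage unit 3 (remaining 36 ft³)
113 ft³ → storage unit 4 (remaining 37 ft³)
78 ft³ → storage unit 5 (remaining 72 ft³)
24 ft³ → storage unit 5 (remaining 48 ft³)
5 storage units × 150 ft³ = 750 ft³; used 599 ft³; unused 151 ft³.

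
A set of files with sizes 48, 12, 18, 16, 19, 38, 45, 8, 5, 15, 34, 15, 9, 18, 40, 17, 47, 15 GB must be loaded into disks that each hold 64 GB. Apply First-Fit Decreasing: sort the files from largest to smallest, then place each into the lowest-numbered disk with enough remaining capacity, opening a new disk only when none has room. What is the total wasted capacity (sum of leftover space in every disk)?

Sorted descending: 48, 47, 45, 40, 38, 34, 19, 18, 18, 17, 16, 15, 15, 15, 12, 9, 8, 5.
48 GB → disk 1 (remaining 16 GB)
47 GB → disk 2 (remaining 17 GB)
45 GB → disk 3 (remaining 19 GB)
40 GB → disk 4 (remaining 24 GB)
38 GB → disk 5 (remaining 26 GB)
34 GB → disk 6 (remaining 30 GB)
19 GB → disk 3 (remaining 0 GB)
18 GB → disk 4 (remaining 6 GB)
18 GB → disk 5 (remaining 8 GB)
17 GB → disk 2 (remaining 0 GB)
16 GB → disk 1 (remaining 0 GB)
15 GB → disk 6 (remaining 15 GB)
15 GB → disk 6 (remaining 0 GB)
15 GB → disk 7 (remaining 49 GB)
12 GB → disk 7 (remaining 37 GB)
9 GB → disk 7 (remaining 28 GB)
8 GB → disk 5 (remaining 0 GB)
5 GB → disk 4 (remaining 1 GB)
7 disks × 64 GB = 448 GB; used 419 GB; unused 29 GB.

29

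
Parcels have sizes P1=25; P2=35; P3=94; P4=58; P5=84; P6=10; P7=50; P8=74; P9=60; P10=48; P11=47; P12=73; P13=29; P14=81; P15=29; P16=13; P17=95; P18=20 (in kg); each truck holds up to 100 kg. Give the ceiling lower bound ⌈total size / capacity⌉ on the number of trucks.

Total size = 25 + 35 + 94 + 58 + 84 + 10 + 50 + 74 + 60 + 48 + 47 + 73 + 29 + 81 + 29 + 13 + 95 + 20 = 925 kg.
⌈925 / 100⌉ = 10.

10 trucks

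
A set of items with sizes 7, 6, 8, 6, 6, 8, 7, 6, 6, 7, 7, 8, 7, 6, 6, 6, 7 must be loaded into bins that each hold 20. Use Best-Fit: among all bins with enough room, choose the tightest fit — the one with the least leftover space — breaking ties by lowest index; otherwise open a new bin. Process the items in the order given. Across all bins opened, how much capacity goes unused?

bin 1: place 7, 13 left
bin 1: place 6, 7 left
bin 2: place 8, 12 left
bin 1: place 6, 1 left
bin 2: place 6, 6 left
bin 3: place 8, 12 left
bin 3: place 7, 5 left
bin 2: place 6, 0 left
bin 4: place 6, 14 left
bin 4: place 7, 7 left
bin 4: place 7, 0 left
bin 5: place 8, 12 left
bin 5: place 7, 5 left
bin 6: place 6, 14 left
bin 6: place 6, 8 left
bin 6: place 6, 2 left
bin 7: place 7, 13 left
7 bins × 20 = 140; used 114; unused 26.

26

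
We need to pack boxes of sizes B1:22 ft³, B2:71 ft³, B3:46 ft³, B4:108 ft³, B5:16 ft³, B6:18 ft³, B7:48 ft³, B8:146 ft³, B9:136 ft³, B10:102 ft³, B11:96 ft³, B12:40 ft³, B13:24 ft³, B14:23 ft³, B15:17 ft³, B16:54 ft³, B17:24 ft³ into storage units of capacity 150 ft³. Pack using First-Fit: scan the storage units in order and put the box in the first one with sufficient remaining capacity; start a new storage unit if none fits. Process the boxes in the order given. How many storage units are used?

7

B1 (22 ft³) → storage unit 1 (remaining 128 ft³)
B2 (71 ft³) → storage unit 1 (remaining 57 ft³)
B3 (46 ft³) → storage unit 1 (remaining 11 ft³)
B4 (108 ft³) → storage unit 2 (remaining 42 ft³)
B5 (16 ft³) → storage unit 2 (remaining 26 ft³)
B6 (18 ft³) → storage unit 2 (remaining 8 ft³)
B7 (48 ft³) → storage unit 3 (remaining 102 ft³)
B8 (146 ft³) → storage unit 4 (remaining 4 ft³)
B9 (136 ft³) → storage unit 5 (remaining 14 ft³)
B10 (102 ft³) → storage unit 3 (remaining 0 ft³)
B11 (96 ft³) → storage unit 6 (remaining 54 ft³)
B12 (40 ft³) → storage unit 6 (remaining 14 ft³)
B13 (24 ft³) → storage unit 7 (remaining 126 ft³)
B14 (23 ft³) → storage unit 7 (remaining 103 ft³)
B15 (17 ft³) → storage unit 7 (remaining 86 ft³)
B16 (54 ft³) → storage unit 7 (remaining 32 ft³)
B17 (24 ft³) → storage unit 7 (remaining 8 ft³)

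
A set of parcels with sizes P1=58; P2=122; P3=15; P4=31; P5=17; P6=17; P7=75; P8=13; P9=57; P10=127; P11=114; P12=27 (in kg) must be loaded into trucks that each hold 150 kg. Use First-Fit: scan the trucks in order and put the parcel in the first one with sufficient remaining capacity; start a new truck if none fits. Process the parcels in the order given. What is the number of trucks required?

P1 (58 kg) → truck 1 (remaining 92 kg)
P2 (122 kg) → truck 2 (remaining 28 kg)
P3 (15 kg) → truck 1 (remaining 77 kg)
P4 (31 kg) → truck 1 (remaining 46 kg)
P5 (17 kg) → truck 1 (remaining 29 kg)
P6 (17 kg) → truck 1 (remaining 12 kg)
P7 (75 kg) → truck 3 (remaining 75 kg)
P8 (13 kg) → truck 2 (remaining 15 kg)
P9 (57 kg) → truck 3 (remaining 18 kg)
P10 (127 kg) → truck 4 (remaining 23 kg)
P11 (114 kg) → truck 5 (remaining 36 kg)
P12 (27 kg) → truck 5 (remaining 9 kg)

5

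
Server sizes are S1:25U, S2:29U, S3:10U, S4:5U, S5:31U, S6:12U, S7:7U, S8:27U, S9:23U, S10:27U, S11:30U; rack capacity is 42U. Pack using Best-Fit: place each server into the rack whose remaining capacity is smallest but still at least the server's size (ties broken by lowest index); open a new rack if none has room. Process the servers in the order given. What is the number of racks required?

7

Put S1 (25U) in rack 1; 17U remain.
Put S2 (29U) in rack 2; 13U remain.
Put S3 (10U) in rack 2; 3U remain.
Put S4 (5U) in rack 1; 12U remain.
Put S5 (31U) in rack 3; 11U remain.
Put S6 (12U) in rack 1; 0U remain.
Put S7 (7U) in rack 3; 4U remain.
Put S8 (27U) in rack 4; 15U remain.
Put S9 (23U) in rack 5; 19U remain.
Put S10 (27U) in rack 6; 15U remain.
Put S11 (30U) in rack 7; 12U remain.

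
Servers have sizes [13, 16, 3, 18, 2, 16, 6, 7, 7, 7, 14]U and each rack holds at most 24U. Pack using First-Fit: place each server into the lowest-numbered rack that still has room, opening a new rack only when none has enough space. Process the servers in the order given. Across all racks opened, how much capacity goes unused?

13U → rack 1 (remaining 11U)
16U → rack 2 (remaining 8U)
3U → rack 1 (remaining 8U)
18U → rack 3 (remaining 6U)
2U → rack 1 (remaining 6U)
16U → rack 4 (remaining 8U)
6U → rack 1 (remaining 0U)
7U → rack 2 (remaining 1U)
7U → rack 4 (remaining 1U)
7U → rack 5 (remaining 17U)
14U → rack 5 (remaining 3U)
5 racks × 24U = 120U; used 109U; unused 11U.

11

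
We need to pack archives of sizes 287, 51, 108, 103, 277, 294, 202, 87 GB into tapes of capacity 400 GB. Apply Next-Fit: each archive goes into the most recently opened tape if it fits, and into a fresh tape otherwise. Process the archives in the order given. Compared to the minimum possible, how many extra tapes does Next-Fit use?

Next-Fit: [287,51] [108,103] [277] [294] [202,87] → 5 tapes.
Total size 1409 GB; any packing needs at least ⌈1409/400⌉ = 4 tapes.
An optimal packing achieves that bound: [294,103] [287,108] [277,87] [202,51] → 4 tapes.
Excess: 5 − 4 = 1.

1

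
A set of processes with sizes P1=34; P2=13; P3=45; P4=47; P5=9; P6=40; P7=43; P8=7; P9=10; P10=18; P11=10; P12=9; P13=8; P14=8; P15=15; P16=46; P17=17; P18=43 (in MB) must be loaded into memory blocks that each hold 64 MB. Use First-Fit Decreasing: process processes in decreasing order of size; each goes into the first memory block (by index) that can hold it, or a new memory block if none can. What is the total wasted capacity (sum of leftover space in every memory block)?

Sorted descending: 47, 46, 45, 43, 43, 40, 34, 18, 17, 15, 13, 10, 10, 9, 9, 8, 8, 7.
memory block 1: place 47 MB, 17 MB left
memory block 2: place 46 MB, 18 MB left
memory block 3: place 45 MB, 19 MB left
memory block 4: place 43 MB, 21 MB left
memory block 5: place 43 MB, 21 MB left
memory block 6: place 40 MB, 24 MB left
memory block 7: place 34 MB, 30 MB left
memory block 2: place 18 MB, 0 MB left
memory block 1: place 17 MB, 0 MB left
memory block 3: place 15 MB, 4 MB left
memory block 4: place 13 MB, 8 MB left
memory block 5: place 10 MB, 11 MB left
memory block 5: place 10 MB, 1 MB left
memory block 6: place 9 MB, 15 MB left
memory block 6: place 9 MB, 6 MB left
memory block 4: place 8 MB, 0 MB left
memory block 7: place 8 MB, 22 MB left
memory block 7: place 7 MB, 15 MB left
7 memory blocks × 64 MB = 448 MB; used 422 MB; unused 26 MB.

26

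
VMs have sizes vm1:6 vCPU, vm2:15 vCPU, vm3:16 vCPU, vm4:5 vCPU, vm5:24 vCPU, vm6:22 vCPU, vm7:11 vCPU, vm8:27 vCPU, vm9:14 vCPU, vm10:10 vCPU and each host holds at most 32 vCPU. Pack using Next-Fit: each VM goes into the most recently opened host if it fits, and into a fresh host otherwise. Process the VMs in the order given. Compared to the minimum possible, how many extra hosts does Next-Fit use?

2

Next-Fit: [6,15] [16,5] [24] [22] [11] [27] [14,10] → 7 hosts.
Total size 150 vCPU; any packing needs at least ⌈150/32⌉ = 5 hosts.
An optimal packing achieves that bound: [27,5] [24,6] [22,10] [16,15] [14,11] → 5 hosts.
Excess: 7 − 5 = 2.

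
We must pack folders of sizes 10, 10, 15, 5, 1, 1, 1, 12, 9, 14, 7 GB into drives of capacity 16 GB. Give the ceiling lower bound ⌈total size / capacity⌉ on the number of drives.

6

Total size = 10 + 10 + 15 + 5 + 1 + 1 + 1 + 12 + 9 + 14 + 7 = 85 GB.
⌈85 / 16⌉ = 6.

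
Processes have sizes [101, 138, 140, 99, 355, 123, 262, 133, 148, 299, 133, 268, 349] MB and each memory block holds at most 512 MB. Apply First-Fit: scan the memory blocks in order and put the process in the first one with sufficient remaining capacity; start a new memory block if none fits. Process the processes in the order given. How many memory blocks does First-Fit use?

101 MB → memory block 1 (remaining 411 MB)
138 MB → memory block 1 (remaining 273 MB)
140 MB → memory block 1 (remaining 133 MB)
99 MB → memory block 1 (remaining 34 MB)
355 MB → memory block 2 (remaining 157 MB)
123 MB → memory block 2 (remaining 34 MB)
262 MB → memory block 3 (remaining 250 MB)
133 MB → memory block 3 (remaining 117 MB)
148 MB → memory block 4 (remaining 364 MB)
299 MB → memory block 4 (remaining 65 MB)
133 MB → memory block 5 (remaining 379 MB)
268 MB → memory block 5 (remaining 111 MB)
349 MB → memory block 6 (remaining 163 MB)
Final memory blocks: [101,138,140,99] [355,123] [262,133] [148,299] [133,268] [349].

6 memory blocks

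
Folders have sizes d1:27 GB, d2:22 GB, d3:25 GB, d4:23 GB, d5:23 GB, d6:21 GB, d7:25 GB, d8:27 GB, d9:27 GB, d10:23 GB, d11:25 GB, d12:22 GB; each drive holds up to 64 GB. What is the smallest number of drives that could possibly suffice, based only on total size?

5

Total size = 27 + 22 + 25 + 23 + 23 + 21 + 25 + 27 + 27 + 23 + 25 + 22 = 290 GB.
⌈290 / 64⌉ = 5.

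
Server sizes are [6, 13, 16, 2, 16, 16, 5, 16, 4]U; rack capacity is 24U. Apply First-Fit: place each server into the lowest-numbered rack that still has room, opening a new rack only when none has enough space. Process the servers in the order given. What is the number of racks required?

rack 1: place 6U, 18U left
rack 1: place 13U, 5U left
rack 2: place 16U, 8U left
rack 1: place 2U, 3U left
rack 3: place 16U, 8U left
rack 4: place 16U, 8U left
rack 2: place 5U, 3U left
rack 5: place 16U, 8U left
rack 3: place 4U, 4U left
Final racks: [6,13,2] [16,5] [16,4] [16] [16].

5 racks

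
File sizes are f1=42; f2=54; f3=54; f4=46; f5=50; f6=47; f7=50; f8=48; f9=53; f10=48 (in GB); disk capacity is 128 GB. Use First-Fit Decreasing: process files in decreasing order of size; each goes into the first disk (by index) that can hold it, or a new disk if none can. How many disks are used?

5

Sorted descending: 54, 54, 53, 50, 50, 48, 48, 47, 46, 42.
54 GB → disk 1 (remaining 74 GB)
54 GB → disk 1 (remaining 20 GB)
53 GB → disk 2 (remaining 75 GB)
50 GB → disk 2 (remaining 25 GB)
50 GB → disk 3 (remaining 78 GB)
48 GB → disk 3 (remaining 30 GB)
48 GB → disk 4 (remaining 80 GB)
47 GB → disk 4 (remaining 33 GB)
46 GB → disk 5 (remaining 82 GB)
42 GB → disk 5 (remaining 40 GB)
Final disks: [54,54] [53,50] [50,48] [48,47] [46,42].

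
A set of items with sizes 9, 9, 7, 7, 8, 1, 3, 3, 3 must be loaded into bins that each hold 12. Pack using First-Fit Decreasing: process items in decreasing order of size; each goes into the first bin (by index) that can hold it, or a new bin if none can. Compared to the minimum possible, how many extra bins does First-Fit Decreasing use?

0

First-Fit Decreasing: [9,3] [9,3] [8,3,1] [7] [7] → 5 bins.
Total size 50; any packing needs at least ⌈50/12⌉ = 5 bins.
So 5 is already optimal.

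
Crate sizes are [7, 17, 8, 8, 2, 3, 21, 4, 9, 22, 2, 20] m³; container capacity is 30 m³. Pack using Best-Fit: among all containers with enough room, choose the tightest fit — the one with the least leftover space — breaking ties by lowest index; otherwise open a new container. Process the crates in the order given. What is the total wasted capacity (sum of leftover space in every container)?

container 1: place 7 m³, 23 m³ left
container 1: place 17 m³, 6 m³ left
container 2: place 8 m³, 22 m³ left
container 2: place 8 m³, 14 m³ left
container 1: place 2 m³, 4 m³ left
container 1: place 3 m³, 1 m³ left
container 3: place 21 m³, 9 m³ left
container 3: place 4 m³, 5 m³ left
container 2: place 9 m³, 5 m³ left
container 4: place 22 m³, 8 m³ left
container 2: place 2 m³, 3 m³ left
container 5: place 20 m³, 10 m³ left
5 containers × 30 m³ = 150 m³; used 123 m³; unused 27 m³.

27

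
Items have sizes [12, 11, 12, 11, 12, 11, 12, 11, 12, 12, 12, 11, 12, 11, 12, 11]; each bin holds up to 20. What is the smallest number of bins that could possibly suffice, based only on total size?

10

Total size = 12 + 11 + 12 + 11 + 12 + 11 + 12 + 11 + 12 + 12 + 12 + 11 + 12 + 11 + 12 + 11 = 185.
⌈185 / 20⌉ = 10.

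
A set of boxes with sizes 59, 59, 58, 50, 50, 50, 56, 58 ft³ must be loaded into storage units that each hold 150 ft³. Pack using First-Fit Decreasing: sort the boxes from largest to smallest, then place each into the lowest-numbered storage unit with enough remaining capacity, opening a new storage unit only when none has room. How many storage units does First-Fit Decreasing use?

Sorted descending: 59, 59, 58, 58, 56, 50, 50, 50.
Put 59 ft³ in storage unit 1; 91 ft³ remain.
Put 59 ft³ in storage unit 1; 32 ft³ remain.
Put 58 ft³ in storage unit 2; 92 ft³ remain.
Put 58 ft³ in storage unit 2; 34 ft³ remain.
Put 56 ft³ in storage unit 3; 94 ft³ remain.
Put 50 ft³ in storage unit 3; 44 ft³ remain.
Put 50 ft³ in storage unit 4; 100 ft³ remain.
Put 50 ft³ in storage unit 4; 50 ft³ remain.

4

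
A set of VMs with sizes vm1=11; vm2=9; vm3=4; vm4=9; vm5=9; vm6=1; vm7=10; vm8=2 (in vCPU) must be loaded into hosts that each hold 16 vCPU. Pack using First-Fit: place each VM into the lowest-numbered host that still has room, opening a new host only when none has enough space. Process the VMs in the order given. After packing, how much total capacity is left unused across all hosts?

host 1: place vm1 (11 vCPU), 5 vCPU left
host 2: place vm2 (9 vCPU), 7 vCPU left
host 1: place vm3 (4 vCPU), 1 vCPU left
host 3: place vm4 (9 vCPU), 7 vCPU left
host 4: place vm5 (9 vCPU), 7 vCPU left
host 1: place vm6 (1 vCPU), 0 vCPU left
host 5: place vm7 (10 vCPU), 6 vCPU left
host 2: place vm8 (2 vCPU), 5 vCPU left
5 hosts × 16 vCPU = 80 vCPU; used 55 vCPU; unused 25 vCPU.

25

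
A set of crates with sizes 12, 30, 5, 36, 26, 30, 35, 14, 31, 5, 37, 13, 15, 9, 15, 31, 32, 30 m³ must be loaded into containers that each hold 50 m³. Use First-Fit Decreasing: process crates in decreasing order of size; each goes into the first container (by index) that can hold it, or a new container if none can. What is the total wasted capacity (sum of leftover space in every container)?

Sorted descending: 37, 36, 35, 32, 31, 31, 30, 30, 30, 26, 15, 15, 14, 13, 12, 9, 5, 5.
37 m³ → container 1 (remaining 13 m³)
36 m³ → container 2 (remaining 14 m³)
35 m³ → container 3 (remaining 15 m³)
32 m³ → container 4 (remaining 18 m³)
31 m³ → container 5 (remaining 19 m³)
31 m³ → container 6 (remaining 19 m³)
30 m³ → container 7 (remaining 20 m³)
30 m³ → container 8 (remaining 20 m³)
30 m³ → container 9 (remaining 20 m³)
26 m³ → container 10 (remaining 24 m³)
15 m³ → container 3 (remaining 0 m³)
15 m³ → container 4 (remaining 3 m³)
14 m³ → container 2 (remaining 0 m³)
13 m³ → container 1 (remaining 0 m³)
12 m³ → container 5 (remaining 7 m³)
9 m³ → container 6 (remaining 10 m³)
5 m³ → container 5 (remaining 2 m³)
5 m³ → container 6 (remaining 5 m³)
10 containers × 50 m³ = 500 m³; used 406 m³; unused 94 m³.

94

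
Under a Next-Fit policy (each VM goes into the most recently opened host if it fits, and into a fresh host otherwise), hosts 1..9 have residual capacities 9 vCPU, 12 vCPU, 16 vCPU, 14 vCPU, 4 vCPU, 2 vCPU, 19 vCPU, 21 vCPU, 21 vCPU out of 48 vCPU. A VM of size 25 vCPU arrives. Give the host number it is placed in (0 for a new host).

Next-Fit only looks at host 9, which has 21 vCPU free.
25 vCPU does not fit, so a new host is opened.

0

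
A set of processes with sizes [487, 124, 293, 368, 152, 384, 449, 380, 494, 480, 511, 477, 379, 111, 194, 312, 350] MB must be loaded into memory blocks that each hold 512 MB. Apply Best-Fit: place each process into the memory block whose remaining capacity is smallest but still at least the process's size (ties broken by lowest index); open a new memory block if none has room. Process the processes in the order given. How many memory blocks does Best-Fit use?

14

memory block 1: place 487 MB, 25 MB left
memory block 2: place 124 MB, 388 MB left
memory block 2: place 293 MB, 95 MB left
memory block 3: place 368 MB, 144 MB left
memory block 4: place 152 MB, 360 MB left
memory block 5: place 384 MB, 128 MB left
memory block 6: place 449 MB, 63 MB left
memory block 7: place 380 MB, 132 MB left
memory block 8: place 494 MB, 18 MB left
memory block 9: place 480 MB, 32 MB left
memory block 10: place 511 MB, 1 MB left
memory block 11: place 477 MB, 35 MB left
memory block 12: place 379 MB, 133 MB left
memory block 5: place 111 MB, 17 MB left
memory block 4: place 194 MB, 166 MB left
memory block 13: place 312 MB, 200 MB left
memory block 14: place 350 MB, 162 MB left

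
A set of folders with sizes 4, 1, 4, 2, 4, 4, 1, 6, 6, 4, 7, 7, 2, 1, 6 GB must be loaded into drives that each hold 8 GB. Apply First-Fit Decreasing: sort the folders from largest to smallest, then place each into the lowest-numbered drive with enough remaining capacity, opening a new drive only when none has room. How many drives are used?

Sorted descending: 7, 7, 6, 6, 6, 4, 4, 4, 4, 4, 2, 2, 1, 1, 1.
drive 1: place 7 GB, 1 GB left
drive 2: place 7 GB, 1 GB left
drive 3: place 6 GB, 2 GB left
drive 4: place 6 GB, 2 GB left
drive 5: place 6 GB, 2 GB left
drive 6: place 4 GB, 4 GB left
drive 6: place 4 GB, 0 GB left
drive 7: place 4 GB, 4 GB left
drive 7: place 4 GB, 0 GB left
drive 8: place 4 GB, 4 GB left
drive 3: place 2 GB, 0 GB left
drive 4: place 2 GB, 0 GB left
drive 1: place 1 GB, 0 GB left
drive 2: place 1 GB, 0 GB left
drive 5: place 1 GB, 1 GB left
Final drives: [7,1] [7,1] [6,2] [6,2] [6,1] [4,4] [4,4] [4].

8 drives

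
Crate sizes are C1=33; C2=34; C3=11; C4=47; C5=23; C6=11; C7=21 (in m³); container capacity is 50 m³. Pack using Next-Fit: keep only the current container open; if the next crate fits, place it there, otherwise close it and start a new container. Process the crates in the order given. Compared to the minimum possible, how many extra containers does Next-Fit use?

Next-Fit: [33] [34,11] [47] [23,11] [21] → 5 containers.
Total size 180 m³; any packing needs at least ⌈180/50⌉ = 4 containers.
An optimal packing achieves that bound: [47] [34,11] [33,11] [23,21] → 4 containers.
Excess: 5 − 4 = 1.

1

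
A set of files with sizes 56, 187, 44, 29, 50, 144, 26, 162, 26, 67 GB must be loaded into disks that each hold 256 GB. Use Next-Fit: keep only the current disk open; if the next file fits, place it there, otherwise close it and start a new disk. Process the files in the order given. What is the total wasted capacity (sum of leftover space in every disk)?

233

56 GB → disk 1 (remaining 200 GB)
187 GB → disk 1 (remaining 13 GB)
44 GB → disk 2 (remaining 212 GB)
29 GB → disk 2 (remaining 183 GB)
50 GB → disk 2 (remaining 133 GB)
144 GB → disk 3 (remaining 112 GB)
26 GB → disk 3 (remaining 86 GB)
162 GB → disk 4 (remaining 94 GB)
26 GB → disk 4 (remaining 68 GB)
67 GB → disk 4 (remaining 1 GB)
4 disks × 256 GB = 1024 GB; used 791 GB; unused 233 GB.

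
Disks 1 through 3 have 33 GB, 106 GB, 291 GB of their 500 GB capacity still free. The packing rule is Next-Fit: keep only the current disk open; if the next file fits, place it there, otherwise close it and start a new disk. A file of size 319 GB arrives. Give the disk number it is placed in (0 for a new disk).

0

Next-Fit only looks at disk 3, which has 291 GB free.
319 GB does not fit, so a new disk is opened.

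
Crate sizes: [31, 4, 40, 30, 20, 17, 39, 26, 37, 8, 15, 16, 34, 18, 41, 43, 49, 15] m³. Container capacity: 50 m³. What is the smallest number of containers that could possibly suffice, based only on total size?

10 containers

Total size = 31 + 4 + 40 + 30 + 20 + 17 + 39 + 26 + 37 + 8 + 15 + 16 + 34 + 18 + 41 + 43 + 49 + 15 = 483 m³.
⌈483 / 50⌉ = 10.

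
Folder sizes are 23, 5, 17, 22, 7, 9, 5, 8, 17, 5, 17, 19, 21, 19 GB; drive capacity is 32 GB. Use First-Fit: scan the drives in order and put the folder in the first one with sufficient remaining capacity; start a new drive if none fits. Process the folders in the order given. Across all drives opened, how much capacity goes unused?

62

Put 23 GB in drive 1; 9 GB remain.
Put 5 GB in drive 1; 4 GB remain.
Put 17 GB in drive 2; 15 GB remain.
Put 22 GB in drive 3; 10 GB remain.
Put 7 GB in drive 2; 8 GB remain.
Put 9 GB in drive 3; 1 GB remain.
Put 5 GB in drive 2; 3 GB remain.
Put 8 GB in drive 4; 24 GB remain.
Put 17 GB in drive 4; 7 GB remain.
Put 5 GB in drive 4; 2 GB remain.
Put 17 GB in drive 5; 15 GB remain.
Put 19 GB in drive 6; 13 GB remain.
Put 21 GB in drive 7; 11 GB remain.
Put 19 GB in drive 8; 13 GB remain.
8 drives × 32 GB = 256 GB; used 194 GB; unused 62 GB.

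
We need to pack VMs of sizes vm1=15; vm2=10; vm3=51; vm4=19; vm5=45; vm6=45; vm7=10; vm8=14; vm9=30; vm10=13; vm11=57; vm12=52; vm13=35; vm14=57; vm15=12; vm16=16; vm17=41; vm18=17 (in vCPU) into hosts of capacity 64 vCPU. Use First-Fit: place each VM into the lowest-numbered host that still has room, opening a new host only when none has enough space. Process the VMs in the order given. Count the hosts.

10 hosts

Put vm1 (15 vCPU) in host 1; 49 vCPU remain.
Put vm2 (10 vCPU) in host 1; 39 vCPU remain.
Put vm3 (51 vCPU) in host 2; 13 vCPU remain.
Put vm4 (19 vCPU) in host 1; 20 vCPU remain.
Put vm5 (45 vCPU) in host 3; 19 vCPU remain.
Put vm6 (45 vCPU) in host 4; 19 vCPU remain.
Put vm7 (10 vCPU) in host 1; 10 vCPU remain.
Put vm8 (14 vCPU) in host 3; 5 vCPU remain.
Put vm9 (30 vCPU) in host 5; 34 vCPU remain.
Put vm10 (13 vCPU) in host 2; 0 vCPU remain.
Put vm11 (57 vCPU) in host 6; 7 vCPU remain.
Put vm12 (52 vCPU) in host 7; 12 vCPU remain.
Put vm13 (35 vCPU) in host 8; 29 vCPU remain.
Put vm14 (57 vCPU) in host 9; 7 vCPU remain.
Put vm15 (12 vCPU) in host 4; 7 vCPU remain.
Put vm16 (16 vCPU) in host 5; 18 vCPU remain.
Put vm17 (41 vCPU) in host 10; 23 vCPU remain.
Put vm18 (17 vCPU) in host 5; 1 vCPU remain.
Final hosts: [15,10,19,10] [51,13] [45,14] [45,12] [30,16,17] [57] [52] [35] [57] [41].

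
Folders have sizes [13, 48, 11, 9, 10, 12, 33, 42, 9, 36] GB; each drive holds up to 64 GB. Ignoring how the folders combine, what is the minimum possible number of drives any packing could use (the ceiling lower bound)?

4

Total size = 13 + 48 + 11 + 9 + 10 + 12 + 33 + 42 + 9 + 36 = 223 GB.
⌈223 / 64⌉ = 4.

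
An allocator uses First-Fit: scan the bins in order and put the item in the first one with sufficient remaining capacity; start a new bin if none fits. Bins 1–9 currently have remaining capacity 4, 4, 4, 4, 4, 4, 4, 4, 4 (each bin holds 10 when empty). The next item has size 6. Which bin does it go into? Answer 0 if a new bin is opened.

0

No bin has ≥ 6 free, so a new bin is opened.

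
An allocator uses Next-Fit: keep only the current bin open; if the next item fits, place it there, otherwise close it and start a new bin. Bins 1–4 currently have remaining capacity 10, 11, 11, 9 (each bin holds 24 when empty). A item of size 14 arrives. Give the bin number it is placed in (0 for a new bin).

0

Next-Fit only looks at bin 4, which has 9 free.
14 does not fit, so a new bin is opened.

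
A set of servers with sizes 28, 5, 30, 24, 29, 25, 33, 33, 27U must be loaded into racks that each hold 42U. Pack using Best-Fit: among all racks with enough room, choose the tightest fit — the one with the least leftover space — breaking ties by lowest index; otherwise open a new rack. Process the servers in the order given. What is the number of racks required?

rack 1: place 28U, 14U left
rack 1: place 5U, 9U left
rack 2: place 30U, 12U left
rack 3: place 24U, 18U left
rack 4: place 29U, 13U left
rack 5: place 25U, 17U left
rack 6: place 33U, 9U left
rack 7: place 33U, 9U left
rack 8: place 27U, 15U left
Final racks: [28,5] [30] [24] [29] [25] [33] [33] [27].

8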